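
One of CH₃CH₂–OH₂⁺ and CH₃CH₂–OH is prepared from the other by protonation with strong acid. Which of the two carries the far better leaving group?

From CH₃CH₂–OH the departing group would be OH⁻ (pKₐ(H₂O) ≈ 15.7). Strong base; essentially never leaves without prior activation.
From CH₃CH₂–OH₂⁺ the leaving group is H₂O (pKₐ(H₃O⁺) ≈ -1.7). Neutral; leaves from a protonated alcohol (R–OH₂⁺).
Protonation with strong acid works by converting the leaving group from hydroxide to neutral water, making CH₃CH₂–OH₂⁺ enormously more reactive.

CH₃CH₂–OH₂⁺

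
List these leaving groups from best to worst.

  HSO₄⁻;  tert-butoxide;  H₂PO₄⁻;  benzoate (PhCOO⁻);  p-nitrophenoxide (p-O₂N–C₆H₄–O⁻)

HSO₄⁻ > H₂PO₄⁻ > benzoate (PhCOO⁻) > p-nitrophenoxide (p-O₂N–C₆H₄–O⁻) > tert-butoxide

A good leaving group is a weak base: the lower the pKₐ of its conjugate acid, the more readily it departs.
HSO₄⁻: pKₐ(H₂SO₄) ≈ -3
H₂PO₄⁻: pKₐ(H₃PO₄) ≈ 2.1 — moderate base; biological leaving group after further activation
benzoate (PhCOO⁻): pKₐ(C₆H₅COOH) ≈ 4.2
p-nitrophenoxide (p-O₂N–C₆H₄–O⁻): pKₐ(p-nitrophenol) ≈ 7.2
tert-butoxide: pKₐ(t-BuOH) ≈ 18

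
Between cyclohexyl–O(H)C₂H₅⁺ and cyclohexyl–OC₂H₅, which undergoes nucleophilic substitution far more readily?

From cyclohexyl–OC₂H₅ the departing group would be CH₃CH₂O⁻ (pKₐ(CH₃CH₂OH) ≈ 16). Strong base; alkoxides do not leave unassisted.
From cyclohexyl–O(H)C₂H₅⁺ the leaving group is R'OH (pKₐ(R'OH₂⁺) ≈ -2.4). Neutral; leaves from a protonated ether (an oxonium ion, R–O(H)R'⁺).
(In practice cyclohexyl–O(H)C₂H₅⁺ is made from cyclohexyl–OC₂H₅ by protonation with concentrated HBr, allowing neutral ethanol, rather than ethoxide, to depart.)

cyclohexyl–O(H)C₂H₅⁺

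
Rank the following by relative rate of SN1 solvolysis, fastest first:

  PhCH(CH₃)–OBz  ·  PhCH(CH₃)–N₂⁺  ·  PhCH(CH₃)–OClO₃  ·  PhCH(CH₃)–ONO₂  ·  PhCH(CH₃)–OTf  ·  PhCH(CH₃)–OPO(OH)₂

PhCH(CH₃)–N₂⁺ > PhCH(CH₃)–OTf > PhCH(CH₃)–OClO₃ > PhCH(CH₃)–ONO₂ > PhCH(CH₃)–OPO(OH)₂ > PhCH(CH₃)–OBz

With the same alkyl group throughout, only the leaving group differentiates the rates.
The more stable X⁻ (or X) is on its own — i.e. the weaker a base it is — the better a leaving group it makes.
PhCH(CH₃)–N₂⁺ loses N₂: no meaningful conjugate acid; N₂ departs as an exceptionally stable neutral molecule
PhCH(CH₃)–OTf loses OTf⁻: pKₐ(CF₃SO₃H (triflic acid)) ≈ -14
PhCH(CH₃)–OClO₃ loses ClO₄⁻: pKₐ(HClO₄) ≈ -10
PhCH(CH₃)–ONO₂ loses NO₃⁻: pKₐ(HNO₃) ≈ -1.3
PhCH(CH₃)–OPO(OH)₂ loses H₂PO₄⁻: pKₐ(H₃PO₄) ≈ 2.1
PhCH(CH₃)–OBz loses PhCOO⁻: pKₐ(C₆H₅COOH) ≈ 4.2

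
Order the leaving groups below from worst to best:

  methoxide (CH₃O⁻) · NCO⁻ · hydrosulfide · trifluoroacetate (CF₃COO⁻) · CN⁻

methoxide (CH₃O⁻) < CN⁻ < hydrosulfide < NCO⁻ < trifluoroacetate (CF₃COO⁻)

Rank by basicity of the departing species: weakest base leaves most easily.
trifluoroacetate (CF₃COO⁻): pKₐ(CF₃COOH) ≈ 0.2 — strongly electron-withdrawing CF₃ stabilises the carboxylate
NCO⁻: pKₐ(HOCN) ≈ 3.5 — resonance between N and O
hydrosulfide: pKₐ(H₂S) ≈ 7 — larger and more polarisable than the oxygen analogue
CN⁻: pKₐ(HCN) ≈ 9.2
methoxide (CH₃O⁻): pKₐ(CH₃OH) ≈ 15.5 — strong base; alkoxides do not leave unassisted
Listed from poorest to best leaving group as asked.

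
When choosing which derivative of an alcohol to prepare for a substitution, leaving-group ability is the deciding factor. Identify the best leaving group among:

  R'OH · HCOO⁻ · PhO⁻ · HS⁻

R'OH: pKₐ(R'OH₂⁺) ≈ -2.4
HCOO⁻: pKₐ(HCOOH) ≈ 3.8
HS⁻: pKₐ(H₂S) ≈ 7
PhO⁻: pKₐ(C₆H₅OH (phenol)) ≈ 10

R'OH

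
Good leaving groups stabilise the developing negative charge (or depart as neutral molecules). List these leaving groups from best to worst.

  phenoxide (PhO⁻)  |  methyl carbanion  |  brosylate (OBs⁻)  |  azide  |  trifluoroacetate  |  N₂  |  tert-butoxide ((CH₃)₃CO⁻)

Leaving-group ability tracks the stability of the departed species; conjugate-acid pKₐ is the usual yardstick (lower pKₐ → better LG).
N₂: no meaningful conjugate acid; N₂ departs as an exceptionally stable neutral molecule
brosylate (OBs⁻): pKₐ(p-BrC₆H₄SO₃H) ≈ -2.8
trifluoroacetate: pKₐ(CF₃COOH) ≈ 0.2
azide: pKₐ(HN₃) ≈ 4.7
phenoxide (PhO⁻): pKₐ(C₆H₅OH (phenol)) ≈ 10
tert-butoxide ((CH₃)₃CO⁻): pKₐ(t-BuOH) ≈ 18
methyl carbanion: pKₐ(CH₄) ≈ 48

N₂ > brosylate (OBs⁻) > trifluoroacetate > azide > phenoxide (PhO⁻) > tert-butoxide ((CH₃)₃CO⁻) > methyl carbanion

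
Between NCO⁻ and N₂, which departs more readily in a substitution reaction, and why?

N₂

N₂ is the better leaving group.
N₂ is the ultimate leaving group — it departs as an exceptionally stable neutral molecule, whereas NCO⁻ (pKₐ(HOCN) ≈ 3.5) is far more basic.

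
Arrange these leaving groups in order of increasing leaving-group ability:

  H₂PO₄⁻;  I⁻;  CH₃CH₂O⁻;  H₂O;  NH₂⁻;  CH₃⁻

Leaving-group ability tracks the stability of the departed species; conjugate-acid pKₐ is the usual yardstick (lower pKₐ → better LG).
I⁻: pKₐ(HI) ≈ -10 — large, highly polarisable; very weak base
H₂O: pKₐ(H₃O⁺) ≈ -1.7
H₂PO₄⁻: pKₐ(H₃PO₄) ≈ 2.1 — moderate base; biological leaving group after further activation
CH₃CH₂O⁻: pKₐ(CH₃CH₂OH) ≈ 16
NH₂⁻: pKₐ(NH₃) ≈ 38 — extremely strong base; never a leaving group
CH₃⁻: pKₐ(CH₄) ≈ 48 — unstabilised carbanion; the worst conceivable leaving group
Listed from poorest to best leaving group as asked.

CH₃⁻ < NH₂⁻ < CH₃CH₂O⁻ < H₂PO₄⁻ < H₂O < I⁻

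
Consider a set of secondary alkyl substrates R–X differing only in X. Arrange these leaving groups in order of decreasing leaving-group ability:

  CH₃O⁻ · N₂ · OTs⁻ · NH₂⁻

N₂ > OTs⁻ > CH₃O⁻ > NH₂⁻

A good leaving group is a weak base: the lower the pKₐ of its conjugate acid, the more readily it departs.
N₂: no meaningful conjugate acid; N₂ departs as an exceptionally stable neutral molecule
OTs⁻: pKₐ(p-CH₃C₆H₄SO₃H (TsOH)) ≈ -2.8
CH₃O⁻: pKₐ(CH₃OH) ≈ 15.5
NH₂⁻: pKₐ(NH₃) ≈ 38 — extremely strong base; never a leaving group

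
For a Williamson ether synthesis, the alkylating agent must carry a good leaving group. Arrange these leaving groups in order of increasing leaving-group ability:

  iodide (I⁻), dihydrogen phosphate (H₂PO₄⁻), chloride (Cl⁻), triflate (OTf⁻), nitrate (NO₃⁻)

dihydrogen phosphate (H₂PO₄⁻) < nitrate (NO₃⁻) < chloride (Cl⁻) < iodide (I⁻) < triflate (OTf⁻)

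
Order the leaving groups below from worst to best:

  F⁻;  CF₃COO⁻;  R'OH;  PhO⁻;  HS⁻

PhO⁻ < HS⁻ < F⁻ < CF₃COO⁻ < R'OH

Leaving-group ability tracks the stability of the departed species; conjugate-acid pKₐ is the usual yardstick (lower pKₐ → better LG).
R'OH: pKₐ(R'OH₂⁺) ≈ -2.4 — neutral; leaves from a protonated ether (an oxonium ion, R–O(H)R'⁺)
CF₃COO⁻: pKₐ(CF₃COOH) ≈ 0.2 — strongly electron-withdrawing CF₃ stabilises the carboxylate
F⁻: pKₐ(HF) ≈ 3.2
HS⁻: pKₐ(H₂S) ≈ 7
PhO⁻: pKₐ(C₆H₅OH (phenol)) ≈ 10 — resonance into the ring helps, but still a poor LG
Reversing gives the worst-to-best order requested.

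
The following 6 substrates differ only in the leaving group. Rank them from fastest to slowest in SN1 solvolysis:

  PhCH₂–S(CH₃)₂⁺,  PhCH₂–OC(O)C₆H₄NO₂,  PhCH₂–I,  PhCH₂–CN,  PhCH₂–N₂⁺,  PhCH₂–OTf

With the same alkyl group throughout, only the leaving group differentiates the rates.
The more stable X⁻ (or X) is on its own — i.e. the weaker a base it is — the better a leaving group it makes.
PhCH₂–N₂⁺ loses N₂: no meaningful conjugate acid; N₂ departs as an exceptionally stable neutral molecule
PhCH₂–OTf loses OTf⁻: pKₐ(CF₃SO₃H (triflic acid)) ≈ -14
PhCH₂–I loses I⁻: pKₐ(HI) ≈ -10
PhCH₂–S(CH₃)₂⁺ loses SR'₂: pKₐ(R'₂SH⁺) ≈ -7
PhCH₂–OC(O)C₆H₄NO₂ loses p-O₂N–C₆H₄–COO⁻: pKₐ(p-nitrobenzoic acid) ≈ 3.4
PhCH₂–CN loses CN⁻: pKₐ(HCN) ≈ 9.2

PhCH₂–N₂⁺ > PhCH₂–OTf > PhCH₂–I > PhCH₂–S(CH₃)₂⁺ > PhCH₂–OC(O)C₆H₄NO₂ > PhCH₂–CN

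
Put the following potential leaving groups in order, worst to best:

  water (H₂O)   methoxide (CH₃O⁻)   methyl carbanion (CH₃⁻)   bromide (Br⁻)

bromide (Br⁻): pKₐ(HBr) ≈ -9 — weak base; good leaving group
water (H₂O): pKₐ(H₃O⁺) ≈ -1.7 — neutral; leaves from a protonated alcohol (R–OH₂⁺)
methoxide (CH₃O⁻): pKₐ(CH₃OH) ≈ 15.5 — strong base; alkoxides do not leave unassisted
methyl carbanion (CH₃⁻): pKₐ(CH₄) ≈ 48
The question asks for worst first, so the sequence is read in increasing leaving-group ability.

methyl carbanion (CH₃⁻) < methoxide (CH₃O⁻) < water (H₂O) < bromide (Br⁻)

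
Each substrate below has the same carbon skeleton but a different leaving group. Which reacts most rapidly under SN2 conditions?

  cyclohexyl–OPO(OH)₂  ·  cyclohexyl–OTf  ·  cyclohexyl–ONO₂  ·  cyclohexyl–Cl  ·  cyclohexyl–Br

With the same alkyl group throughout, only the leaving group differentiates the rates.
A good leaving group is a weak base: the lower the pKₐ of its conjugate acid, the more readily it departs.
cyclohexyl–OTf loses OTf⁻: pKₐ(CF₃SO₃H (triflic acid)) ≈ -14
cyclohexyl–Br loses Br⁻: pKₐ(HBr) ≈ -9
cyclohexyl–Cl loses Cl⁻: pKₐ(HCl) ≈ -7
cyclohexyl–ONO₂ loses NO₃⁻: pKₐ(HNO₃) ≈ -1.3
cyclohexyl–OPO(OH)₂ loses H₂PO₄⁻: pKₐ(H₃PO₄) ≈ 2.1

cyclohexyl–OTf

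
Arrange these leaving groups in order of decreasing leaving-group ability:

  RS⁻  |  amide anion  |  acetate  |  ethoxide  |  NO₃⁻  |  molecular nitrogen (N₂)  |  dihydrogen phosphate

molecular nitrogen (N₂): no meaningful conjugate acid; N₂ departs as an exceptionally stable neutral molecule
NO₃⁻: pKₐ(HNO₃) ≈ -1.3 — resonance-delocalised over three oxygens
dihydrogen phosphate: pKₐ(H₃PO₄) ≈ 2.1
acetate: pKₐ(CH₃COOH) ≈ 4.8 — resonance-stabilised but still a weak base
RS⁻: pKₐ(RSH (a thiol)) ≈ 10.5 — moderately basic; rarely leaves without activation
ethoxide: pKₐ(CH₃CH₂OH) ≈ 16 — strong base; alkoxides do not leave unassisted
amide anion: pKₐ(NH₃) ≈ 38 — extremely strong base; never a leaving group

molecular nitrogen (N₂) > NO₃⁻ > dihydrogen phosphate > acetate > RS⁻ > ethoxide > amide anion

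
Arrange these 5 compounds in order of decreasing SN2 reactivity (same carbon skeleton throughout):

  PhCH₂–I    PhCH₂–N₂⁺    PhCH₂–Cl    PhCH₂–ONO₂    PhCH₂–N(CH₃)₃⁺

PhCH₂–N₂⁺ > PhCH₂–I > PhCH₂–Cl > PhCH₂–ONO₂ > PhCH₂–N(CH₃)₃⁺

With the same alkyl group throughout, only the leaving group differentiates the rates.
The more stable X⁻ (or X) is on its own — i.e. the weaker a base it is — the better a leaving group it makes.
PhCH₂–N₂⁺ loses N₂: no meaningful conjugate acid; N₂ departs as an exceptionally stable neutral molecule
PhCH₂–I loses I⁻: pKₐ(HI) ≈ -10
PhCH₂–Cl loses Cl⁻: pKₐ(HCl) ≈ -7
PhCH₂–ONO₂ loses NO₃⁻: pKₐ(HNO₃) ≈ -1.3
PhCH₂–N(CH₃)₃⁺ loses NR'₃: pKₐ(R'₃NH⁺) ≈ 10.7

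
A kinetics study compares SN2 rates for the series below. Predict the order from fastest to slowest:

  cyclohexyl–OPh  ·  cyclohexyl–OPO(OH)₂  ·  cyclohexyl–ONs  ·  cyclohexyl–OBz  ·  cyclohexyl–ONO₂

The skeletons are identical, so relative rate is governed entirely by leaving-group ability.
Leaving-group ability tracks the stability of the departed species; conjugate-acid pKₐ is the usual yardstick (lower pKₐ → better LG).
cyclohexyl–ONs loses ONs⁻: pKₐ(p-O₂NC₆H₄SO₃H) ≈ -3.5
cyclohexyl–ONO₂ loses NO₃⁻: pKₐ(HNO₃) ≈ -1.3
cyclohexyl–OPO(OH)₂ loses H₂PO₄⁻: pKₐ(H₃PO₄) ≈ 2.1
cyclohexyl–OBz loses PhCOO⁻: pKₐ(C₆H₅COOH) ≈ 4.2
cyclohexyl–OPh loses PhO⁻: pKₐ(C₆H₅OH (phenol)) ≈ 10

cyclohexyl–ONs > cyclohexyl–ONO₂ > cyclohexyl–OPO(OH)₂ > cyclohexyl–OBz > cyclohexyl–OPh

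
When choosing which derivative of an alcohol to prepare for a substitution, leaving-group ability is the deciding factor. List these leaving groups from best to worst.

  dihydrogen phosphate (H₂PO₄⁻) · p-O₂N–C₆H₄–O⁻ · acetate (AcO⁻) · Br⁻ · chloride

The more stable X⁻ (or X) is on its own — i.e. the weaker a base it is — the better a leaving group it makes.
Br⁻: pKₐ(HBr) ≈ -9
chloride: pKₐ(HCl) ≈ -7 — moderately weak base
dihydrogen phosphate (H₂PO₄⁻): pKₐ(H₃PO₄) ≈ 2.1
acetate (AcO⁻): pKₐ(CH₃COOH) ≈ 4.8
p-O₂N–C₆H₄–O⁻: pKₐ(p-nitrophenol) ≈ 7.2

Br⁻ > chloride > dihydrogen phosphate (H₂PO₄⁻) > acetate (AcO⁻) > p-O₂N–C₆H₄–O⁻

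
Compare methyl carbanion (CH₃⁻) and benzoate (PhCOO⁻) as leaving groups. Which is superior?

benzoate (PhCOO⁻) is the better leaving group.
pKₐ(C₆H₅COOH) ≈ 4.2 versus pKₐ(CH₄) ≈ 48: benzoate (PhCOO⁻) is the much weaker base.
Aryl carboxylate.

benzoate (PhCOO⁻)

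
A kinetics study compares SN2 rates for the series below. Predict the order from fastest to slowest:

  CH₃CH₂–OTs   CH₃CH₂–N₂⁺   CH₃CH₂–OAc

CH₃CH₂–N₂⁺ > CH₃CH₂–OTs > CH₃CH₂–OAc

With the same alkyl group throughout, only the leaving group differentiates the rates.
Rank by basicity of the departing species: weakest base leaves most easily.
CH₃CH₂–N₂⁺ loses N₂: no meaningful conjugate acid; N₂ departs as an exceptionally stable neutral molecule
CH₃CH₂–OTs loses OTs⁻: pKₐ(p-CH₃C₆H₄SO₃H (TsOH)) ≈ -2.8
CH₃CH₂–OAc loses AcO⁻: pKₐ(CH₃COOH) ≈ 4.8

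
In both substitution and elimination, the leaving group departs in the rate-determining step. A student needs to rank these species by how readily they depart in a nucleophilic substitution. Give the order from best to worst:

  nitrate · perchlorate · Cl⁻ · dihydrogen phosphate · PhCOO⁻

perchlorate > Cl⁻ > nitrate > dihydrogen phosphate > PhCOO⁻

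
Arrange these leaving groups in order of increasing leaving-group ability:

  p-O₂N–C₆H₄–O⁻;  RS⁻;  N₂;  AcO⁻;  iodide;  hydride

hydride < RS⁻ < p-O₂N–C₆H₄–O⁻ < AcO⁻ < iodide < N₂

Rank by basicity of the departing species: weakest base leaves most easily.
N₂: no meaningful conjugate acid; N₂ departs as an exceptionally stable neutral molecule
iodide: pKₐ(HI) ≈ -10
AcO⁻: pKₐ(CH₃COOH) ≈ 4.8
p-O₂N–C₆H₄–O⁻: pKₐ(p-nitrophenol) ≈ 7.2
RS⁻: pKₐ(RSH (a thiol)) ≈ 10.5
hydride: pKₐ(H₂) ≈ 36
Listed from poorest to best leaving group as asked.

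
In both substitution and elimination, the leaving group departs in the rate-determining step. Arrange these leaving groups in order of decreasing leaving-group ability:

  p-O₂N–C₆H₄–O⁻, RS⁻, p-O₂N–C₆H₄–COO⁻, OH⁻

p-O₂N–C₆H₄–COO⁻: pKₐ(p-nitrobenzoic acid) ≈ 3.4 — electron-withdrawing nitro group stabilises the carboxylate
p-O₂N–C₆H₄–O⁻: pKₐ(p-nitrophenol) ≈ 7.2 — nitro group delocalises the charge; the classic chromogenic LG
RS⁻: pKₐ(RSH (a thiol)) ≈ 10.5 — moderately basic; rarely leaves without activation
OH⁻: pKₐ(H₂O) ≈ 15.7

p-O₂N–C₆H₄–COO⁻ > p-O₂N–C₆H₄–O⁻ > RS⁻ > OH⁻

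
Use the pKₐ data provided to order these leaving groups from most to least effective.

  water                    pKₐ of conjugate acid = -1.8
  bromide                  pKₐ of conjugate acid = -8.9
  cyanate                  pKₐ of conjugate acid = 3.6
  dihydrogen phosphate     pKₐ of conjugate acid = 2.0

bromide > water > dihydrogen phosphate > cyanate

Lower conjugate-acid pKₐ ⇒ weaker base ⇒ better leaving group.
Sorting by the given values: bromide (-8.9), water (-1.8), dihydrogen phosphate (2.0), cyanate (3.6).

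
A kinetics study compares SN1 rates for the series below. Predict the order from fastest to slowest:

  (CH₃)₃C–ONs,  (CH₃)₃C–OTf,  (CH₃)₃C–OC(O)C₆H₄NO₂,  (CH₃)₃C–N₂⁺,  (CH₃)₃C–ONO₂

(CH₃)₃C–N₂⁺ > (CH₃)₃C–OTf > (CH₃)₃C–ONs > (CH₃)₃C–ONO₂ > (CH₃)₃C–OC(O)C₆H₄NO₂

Same R in every case — rank the leaving groups.
Leaving-group ability tracks the stability of the departed species; conjugate-acid pKₐ is the usual yardstick (lower pKₐ → better LG).
(CH₃)₃C–N₂⁺ loses N₂: no meaningful conjugate acid; N₂ departs as an exceptionally stable neutral molecule
(CH₃)₃C–OTf loses OTf⁻: pKₐ(CF₃SO₃H (triflic acid)) ≈ -14
(CH₃)₃C–ONs loses ONs⁻: pKₐ(p-O₂NC₆H₄SO₃H) ≈ -3.5
(CH₃)₃C–ONO₂ loses NO₃⁻: pKₐ(HNO₃) ≈ -1.3
(CH₃)₃C–OC(O)C₆H₄NO₂ loses p-O₂N–C₆H₄–COO⁻: pKₐ(p-nitrobenzoic acid) ≈ 3.4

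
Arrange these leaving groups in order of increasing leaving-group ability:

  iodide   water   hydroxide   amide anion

A good leaving group is a weak base: the lower the pKₐ of its conjugate acid, the more readily it departs.
iodide: pKₐ(HI) ≈ -10
water: pKₐ(H₃O⁺) ≈ -1.7 — neutral; leaves from a protonated alcohol (R–OH₂⁺)
hydroxide: pKₐ(H₂O) ≈ 15.7
amide anion: pKₐ(NH₃) ≈ 38 — extremely strong base; never a leaving group
Reversing gives the worst-to-best order requested.

amide anion < hydroxide < water < iodide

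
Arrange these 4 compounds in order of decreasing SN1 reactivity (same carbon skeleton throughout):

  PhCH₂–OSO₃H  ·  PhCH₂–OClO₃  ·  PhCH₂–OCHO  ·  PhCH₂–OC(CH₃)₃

PhCH₂–OClO₃ > PhCH₂–OSO₃H > PhCH₂–OCHO > PhCH₂–OC(CH₃)₃

The skeletons are identical, so relative rate is governed entirely by leaving-group ability.
A good leaving group is a weak base: the lower the pKₐ of its conjugate acid, the more readily it departs.
PhCH₂–OClO₃ loses ClO₄⁻: pKₐ(HClO₄) ≈ -10
PhCH₂–OSO₃H loses HSO₄⁻: pKₐ(H₂SO₄) ≈ -3
PhCH₂–OCHO loses HCOO⁻: pKₐ(HCOOH) ≈ 3.8
PhCH₂–OC(CH₃)₃ loses (CH₃)₃CO⁻: pKₐ(t-BuOH) ≈ 18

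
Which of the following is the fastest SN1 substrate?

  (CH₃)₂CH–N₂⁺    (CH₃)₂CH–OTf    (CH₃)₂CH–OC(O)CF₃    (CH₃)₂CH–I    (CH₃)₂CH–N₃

(CH₃)₂CH–N₂⁺

Same R in every case — rank the leaving groups.
Leaving-group ability tracks the stability of the departed species; conjugate-acid pKₐ is the usual yardstick (lower pKₐ → better LG).
(CH₃)₂CH–N₂⁺ loses N₂: no meaningful conjugate acid; N₂ departs as an exceptionally stable neutral molecule
(CH₃)₂CH–OTf loses OTf⁻: pKₐ(CF₃SO₃H (triflic acid)) ≈ -14
(CH₃)₂CH–I loses I⁻: pKₐ(HI) ≈ -10
(CH₃)₂CH–OC(O)CF₃ loses CF₃COO⁻: pKₐ(CF₃COOH) ≈ 0.2
(CH₃)₂CH–N₃ loses N₃⁻: pKₐ(HN₃) ≈ 4.7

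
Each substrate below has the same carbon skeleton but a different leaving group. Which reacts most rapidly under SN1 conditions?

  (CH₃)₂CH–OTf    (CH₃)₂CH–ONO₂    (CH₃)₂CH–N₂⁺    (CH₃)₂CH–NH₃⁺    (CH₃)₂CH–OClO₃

(CH₃)₂CH–N₂⁺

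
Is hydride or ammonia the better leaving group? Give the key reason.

ammonia

ammonia is the better leaving group.
pKₐ(NH₄⁺) ≈ 9.2 versus pKₐ(H₂) ≈ 36: ammonia is the much weaker base.
Neutral but moderately basic; leaves from R–NH₃⁺.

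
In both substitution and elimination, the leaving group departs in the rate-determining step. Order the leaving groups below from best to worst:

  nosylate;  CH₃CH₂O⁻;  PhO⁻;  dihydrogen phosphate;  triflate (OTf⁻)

triflate (OTf⁻): pKₐ(CF₃SO₃H (triflic acid)) ≈ -14
nosylate: pKₐ(p-O₂NC₆H₄SO₃H) ≈ -3.5
dihydrogen phosphate: pKₐ(H₃PO₄) ≈ 2.1
PhO⁻: pKₐ(C₆H₅OH (phenol)) ≈ 10
CH₃CH₂O⁻: pKₐ(CH₃CH₂OH) ≈ 16

triflate (OTf⁻) > nosylate > dihydrogen phosphate > PhO⁻ > CH₃CH₂O⁻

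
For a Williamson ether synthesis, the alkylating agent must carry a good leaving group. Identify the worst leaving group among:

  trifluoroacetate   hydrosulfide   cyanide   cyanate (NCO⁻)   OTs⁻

OTs⁻: pKₐ(p-CH₃C₆H₄SO₃H (TsOH)) ≈ -2.8
trifluoroacetate: pKₐ(CF₃COOH) ≈ 0.2
cyanate (NCO⁻): pKₐ(HOCN) ≈ 3.5
hydrosulfide: pKₐ(H₂S) ≈ 7
cyanide: pKₐ(HCN) ≈ 9.2

cyanide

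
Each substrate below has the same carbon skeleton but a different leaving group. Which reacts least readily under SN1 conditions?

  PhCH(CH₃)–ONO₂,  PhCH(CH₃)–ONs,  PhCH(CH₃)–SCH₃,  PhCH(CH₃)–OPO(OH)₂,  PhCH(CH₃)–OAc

PhCH(CH₃)–SCH₃

Identical carbon frameworks mean the comparison reduces to leaving-group quality.
A good leaving group is a weak base: the lower the pKₐ of its conjugate acid, the more readily it departs.
PhCH(CH₃)–ONs loses ONs⁻: pKₐ(p-O₂NC₆H₄SO₃H) ≈ -3.5
PhCH(CH₃)–ONO₂ loses NO₃⁻: pKₐ(HNO₃) ≈ -1.3
PhCH(CH₃)–OPO(OH)₂ loses H₂PO₄⁻: pKₐ(H₃PO₄) ≈ 2.1
PhCH(CH₃)–OAc loses AcO⁻: pKₐ(CH₃COOH) ≈ 4.8
PhCH(CH₃)–SCH₃ loses RS⁻: pKₐ(RSH (a thiol)) ≈ 10.5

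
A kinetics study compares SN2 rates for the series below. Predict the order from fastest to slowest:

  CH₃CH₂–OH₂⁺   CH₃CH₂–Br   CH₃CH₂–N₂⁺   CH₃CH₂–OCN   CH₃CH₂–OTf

CH₃CH₂–N₂⁺ > CH₃CH₂–OTf > CH₃CH₂–Br > CH₃CH₂–OH₂⁺ > CH₃CH₂–OCN

With the same alkyl group throughout, only the leaving group differentiates the rates.
The more stable X⁻ (or X) is on its own — i.e. the weaker a base it is — the better a leaving group it makes.
CH₃CH₂–N₂⁺ loses N₂: no meaningful conjugate acid; N₂ departs as an exceptionally stable neutral molecule
CH₃CH₂–OTf loses OTf⁻: pKₐ(CF₃SO₃H (triflic acid)) ≈ -14
CH₃CH₂–Br loses Br⁻: pKₐ(HBr) ≈ -9
CH₃CH₂–OH₂⁺ loses H₂O: pKₐ(H₃O⁺) ≈ -1.7
CH₃CH₂–OCN loses NCO⁻: pKₐ(HOCN) ≈ 3.5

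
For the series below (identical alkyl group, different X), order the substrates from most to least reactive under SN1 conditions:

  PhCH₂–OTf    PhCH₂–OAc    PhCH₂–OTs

PhCH₂–OTf > PhCH₂–OTs > PhCH₂–OAc

The skeletons are identical, so relative rate is governed entirely by leaving-group ability.
Rank by basicity of the departing species: weakest base leaves most easily.
PhCH₂–OTf loses OTf⁻: pKₐ(CF₃SO₃H (triflic acid)) ≈ -14
PhCH₂–OTs loses OTs⁻: pKₐ(p-CH₃C₆H₄SO₃H (TsOH)) ≈ -2.8
PhCH₂–OAc loses AcO⁻: pKₐ(CH₃COOH) ≈ 4.8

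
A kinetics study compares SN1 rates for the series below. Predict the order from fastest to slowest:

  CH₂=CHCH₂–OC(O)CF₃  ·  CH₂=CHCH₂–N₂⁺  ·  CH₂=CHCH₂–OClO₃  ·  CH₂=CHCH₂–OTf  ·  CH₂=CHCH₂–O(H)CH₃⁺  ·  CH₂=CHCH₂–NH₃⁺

CH₂=CHCH₂–N₂⁺ > CH₂=CHCH₂–OTf > CH₂=CHCH₂–OClO₃ > CH₂=CHCH₂–O(H)CH₃⁺ > CH₂=CHCH₂–OC(O)CF₃ > CH₂=CHCH₂–NH₃⁺

With the same alkyl group throughout, only the leaving group differentiates the rates.
A good leaving group is a weak base: the lower the pKₐ of its conjugate acid, the more readily it departs.
CH₂=CHCH₂–N₂⁺ loses N₂: no meaningful conjugate acid; N₂ departs as an exceptionally stable neutral molecule
CH₂=CHCH₂–OTf loses OTf⁻: pKₐ(CF₃SO₃H (triflic acid)) ≈ -14
CH₂=CHCH₂–OClO₃ loses ClO₄⁻: pKₐ(HClO₄) ≈ -10
CH₂=CHCH₂–O(H)CH₃⁺ loses R'OH: pKₐ(R'OH₂⁺) ≈ -2.4
CH₂=CHCH₂–OC(O)CF₃ loses CF₃COO⁻: pKₐ(CF₃COOH) ≈ 0.2
CH₂=CHCH₂–NH₃⁺ loses NH₃: pKₐ(NH₄⁺) ≈ 9.2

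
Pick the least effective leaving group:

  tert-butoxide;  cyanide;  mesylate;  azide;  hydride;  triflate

triflate: pKₐ(CF₃SO₃H (triflic acid)) ≈ -14
mesylate: pKₐ(CH₃SO₃H (MsOH)) ≈ -1.9
azide: pKₐ(HN₃) ≈ 4.7
cyanide: pKₐ(HCN) ≈ 9.2
tert-butoxide: pKₐ(t-BuOH) ≈ 18
hydride: pKₐ(H₂) ≈ 36

hydride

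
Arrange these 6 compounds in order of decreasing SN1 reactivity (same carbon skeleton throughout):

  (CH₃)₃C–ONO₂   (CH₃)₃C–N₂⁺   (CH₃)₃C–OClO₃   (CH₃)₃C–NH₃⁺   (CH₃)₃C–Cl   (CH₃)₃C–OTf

(CH₃)₃C–N₂⁺ > (CH₃)₃C–OTf > (CH₃)₃C–OClO₃ > (CH₃)₃C–Cl > (CH₃)₃C–ONO₂ > (CH₃)₃C–NH₃⁺

With the same alkyl group throughout, only the leaving group differentiates the rates.
Leaving-group ability tracks the stability of the departed species; conjugate-acid pKₐ is the usual yardstick (lower pKₐ → better LG).
(CH₃)₃C–N₂⁺ loses N₂: no meaningful conjugate acid; N₂ departs as an exceptionally stable neutral molecule
(CH₃)₃C–OTf loses OTf⁻: pKₐ(CF₃SO₃H (triflic acid)) ≈ -14
(CH₃)₃C–OClO₃ loses ClO₄⁻: pKₐ(HClO₄) ≈ -10
(CH₃)₃C–Cl loses Cl⁻: pKₐ(HCl) ≈ -7
(CH₃)₃C–ONO₂ loses NO₃⁻: pKₐ(HNO₃) ≈ -1.3
(CH₃)₃C–NH₃⁺ loses NH₃: pKₐ(NH₄⁺) ≈ 9.2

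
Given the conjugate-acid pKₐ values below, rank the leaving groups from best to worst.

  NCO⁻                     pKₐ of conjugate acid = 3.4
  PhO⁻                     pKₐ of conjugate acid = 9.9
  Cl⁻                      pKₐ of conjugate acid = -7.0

Cl⁻ > NCO⁻ > PhO⁻

Lower conjugate-acid pKₐ ⇒ weaker base ⇒ better leaving group.
Sorting by the given values: Cl⁻ (-7.0), NCO⁻ (3.4), PhO⁻ (9.9).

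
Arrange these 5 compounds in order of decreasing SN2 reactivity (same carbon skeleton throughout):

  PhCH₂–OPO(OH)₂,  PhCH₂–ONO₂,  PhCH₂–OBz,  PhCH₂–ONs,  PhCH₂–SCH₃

With the same alkyl group throughout, only the leaving group differentiates the rates.
The more stable X⁻ (or X) is on its own — i.e. the weaker a base it is — the better a leaving group it makes.
PhCH₂–ONs loses ONs⁻: pKₐ(p-O₂NC₆H₄SO₃H) ≈ -3.5
PhCH₂–ONO₂ loses NO₃⁻: pKₐ(HNO₃) ≈ -1.3
PhCH₂–OPO(OH)₂ loses H₂PO₄⁻: pKₐ(H₃PO₄) ≈ 2.1
PhCH₂–OBz loses PhCOO⁻: pKₐ(C₆H₅COOH) ≈ 4.2
PhCH₂–SCH₃ loses RS⁻: pKₐ(RSH (a thiol)) ≈ 10.5

PhCH₂–ONs > PhCH₂–ONO₂ > PhCH₂–OPO(OH)₂ > PhCH₂–OBz > PhCH₂–SCH₃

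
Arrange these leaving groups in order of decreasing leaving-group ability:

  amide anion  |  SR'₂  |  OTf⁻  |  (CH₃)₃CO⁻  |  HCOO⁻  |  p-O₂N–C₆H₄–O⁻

OTf⁻ > SR'₂ > HCOO⁻ > p-O₂N–C₆H₄–O⁻ > (CH₃)₃CO⁻ > amide anion

The more stable X⁻ (or X) is on its own — i.e. the weaker a base it is — the better a leaving group it makes.
OTf⁻: pKₐ(CF₃SO₃H (triflic acid)) ≈ -14
SR'₂: pKₐ(R'₂SH⁺) ≈ -7 — neutral; leaves from a sulfonium salt (R–SR'₂⁺)
HCOO⁻: pKₐ(HCOOH) ≈ 3.8 — resonance-stabilised carboxylate
p-O₂N–C₆H₄–O⁻: pKₐ(p-nitrophenol) ≈ 7.2 — nitro group delocalises the charge; the classic chromogenic LG
(CH₃)₃CO⁻: pKₐ(t-BuOH) ≈ 18
amide anion: pKₐ(NH₃) ≈ 38 — extremely strong base; never a leaving group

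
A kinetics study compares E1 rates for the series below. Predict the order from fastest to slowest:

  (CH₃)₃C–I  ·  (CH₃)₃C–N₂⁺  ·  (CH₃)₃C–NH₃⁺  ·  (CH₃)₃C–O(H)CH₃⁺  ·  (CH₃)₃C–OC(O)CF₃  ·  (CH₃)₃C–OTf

(CH₃)₃C–N₂⁺ > (CH₃)₃C–OTf > (CH₃)₃C–I > (CH₃)₃C–O(H)CH₃⁺ > (CH₃)₃C–OC(O)CF₃ > (CH₃)₃C–NH₃⁺

The skeletons are identical, so relative rate is governed entirely by leaving-group ability.
The more stable X⁻ (or X) is on its own — i.e. the weaker a base it is — the better a leaving group it makes.
(CH₃)₃C–N₂⁺ loses N₂: no meaningful conjugate acid; N₂ departs as an exceptionally stable neutral molecule
(CH₃)₃C–OTf loses OTf⁻: pKₐ(CF₃SO₃H (triflic acid)) ≈ -14
(CH₃)₃C–I loses I⁻: pKₐ(HI) ≈ -10
(CH₃)₃C–O(H)CH₃⁺ loses R'OH: pKₐ(R'OH₂⁺) ≈ -2.4
(CH₃)₃C–OC(O)CF₃ loses CF₃COO⁻: pKₐ(CF₃COOH) ≈ 0.2
(CH₃)₃C–NH₃⁺ loses NH₃: pKₐ(NH₄⁺) ≈ 9.2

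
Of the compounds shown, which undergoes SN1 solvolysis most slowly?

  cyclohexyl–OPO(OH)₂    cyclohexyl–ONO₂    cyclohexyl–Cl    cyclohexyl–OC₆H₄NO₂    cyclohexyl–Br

Identical carbon frameworks mean the comparison reduces to leaving-group quality.
A good leaving group is a weak base: the lower the pKₐ of its conjugate acid, the more readily it departs.
cyclohexyl–Br loses Br⁻: pKₐ(HBr) ≈ -9
cyclohexyl–Cl loses Cl⁻: pKₐ(HCl) ≈ -7
cyclohexyl–ONO₂ loses NO₃⁻: pKₐ(HNO₃) ≈ -1.3
cyclohexyl–OPO(OH)₂ loses H₂PO₄⁻: pKₐ(H₃PO₄) ≈ 2.1
cyclohexyl–OC₆H₄NO₂ loses p-O₂N–C₆H₄–O⁻: pKₐ(p-nitrophenol) ≈ 7.2

cyclohexyl–OC₆H₄NO₂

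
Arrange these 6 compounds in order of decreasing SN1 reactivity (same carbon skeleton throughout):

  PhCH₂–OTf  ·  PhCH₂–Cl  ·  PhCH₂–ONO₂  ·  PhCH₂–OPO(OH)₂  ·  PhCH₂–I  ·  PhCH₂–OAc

Same R in every case — rank the leaving groups.
Leaving-group ability tracks the stability of the departed species; conjugate-acid pKₐ is the usual yardstick (lower pKₐ → better LG).
PhCH₂–OTf loses OTf⁻: pKₐ(CF₃SO₃H (triflic acid)) ≈ -14
PhCH₂–I loses I⁻: pKₐ(HI) ≈ -10
PhCH₂–Cl loses Cl⁻: pKₐ(HCl) ≈ -7
PhCH₂–ONO₂ loses NO₃⁻: pKₐ(HNO₃) ≈ -1.3
PhCH₂–OPO(OH)₂ loses H₂PO₄⁻: pKₐ(H₃PO₄) ≈ 2.1
PhCH₂–OAc loses AcO⁻: pKₐ(CH₃COOH) ≈ 4.8

PhCH₂–OTf > PhCH₂–I > PhCH₂–Cl > PhCH₂–ONO₂ > PhCH₂–OPO(OH)₂ > PhCH₂–OAc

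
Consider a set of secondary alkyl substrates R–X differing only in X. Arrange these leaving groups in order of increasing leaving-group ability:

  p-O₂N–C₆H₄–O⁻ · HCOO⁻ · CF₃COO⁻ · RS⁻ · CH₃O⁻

CH₃O⁻ < RS⁻ < p-O₂N–C₆H₄–O⁻ < HCOO⁻ < CF₃COO⁻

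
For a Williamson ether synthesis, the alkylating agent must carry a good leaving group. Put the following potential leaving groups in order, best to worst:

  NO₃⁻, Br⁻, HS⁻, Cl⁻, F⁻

Br⁻: pKₐ(HBr) ≈ -9
Cl⁻: pKₐ(HCl) ≈ -7
NO₃⁻: pKₐ(HNO₃) ≈ -1.3
F⁻: pKₐ(HF) ≈ 3.2
HS⁻: pKₐ(H₂S) ≈ 7

Br⁻ > Cl⁻ > NO₃⁻ > F⁻ > HS⁻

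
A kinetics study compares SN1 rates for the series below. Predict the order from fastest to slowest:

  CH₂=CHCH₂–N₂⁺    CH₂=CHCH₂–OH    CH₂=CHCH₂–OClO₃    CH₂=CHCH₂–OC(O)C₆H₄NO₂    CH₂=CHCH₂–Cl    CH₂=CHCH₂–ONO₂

The skeletons are identical, so relative rate is governed entirely by leaving-group ability.
Leaving-group ability tracks the stability of the departed species; conjugate-acid pKₐ is the usual yardstick (lower pKₐ → better LG).
CH₂=CHCH₂–N₂⁺ loses N₂: no meaningful conjugate acid; N₂ departs as an exceptionally stable neutral molecule
CH₂=CHCH₂–OClO₃ loses ClO₄⁻: pKₐ(HClO₄) ≈ -10
CH₂=CHCH₂–Cl loses Cl⁻: pKₐ(HCl) ≈ -7
CH₂=CHCH₂–ONO₂ loses NO₃⁻: pKₐ(HNO₃) ≈ -1.3
CH₂=CHCH₂–OC(O)C₆H₄NO₂ loses p-O₂N–C₆H₄–COO⁻: pKₐ(p-nitrobenzoic acid) ≈ 3.4
CH₂=CHCH₂–OH loses OH⁻: pKₐ(H₂O) ≈ 15.7

CH₂=CHCH₂–N₂⁺ > CH₂=CHCH₂–OClO₃ > CH₂=CHCH₂–Cl > CH₂=CHCH₂–ONO₂ > CH₂=CHCH₂–OC(O)C₆H₄NO₂ > CH₂=CHCH₂–OH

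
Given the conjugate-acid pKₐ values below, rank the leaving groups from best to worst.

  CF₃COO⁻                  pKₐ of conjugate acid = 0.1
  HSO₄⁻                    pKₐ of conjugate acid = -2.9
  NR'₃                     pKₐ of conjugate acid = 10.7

HSO₄⁻ > CF₃COO⁻ > NR'₃

Lower conjugate-acid pKₐ ⇒ weaker base ⇒ better leaving group.
Sorting by the given values: HSO₄⁻ (-2.9), CF₃COO⁻ (0.1), NR'₃ (10.7).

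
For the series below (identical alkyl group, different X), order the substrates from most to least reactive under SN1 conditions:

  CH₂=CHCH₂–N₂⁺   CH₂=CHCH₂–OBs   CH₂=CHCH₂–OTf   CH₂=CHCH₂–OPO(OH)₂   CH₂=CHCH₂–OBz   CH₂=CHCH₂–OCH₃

Same R in every case — rank the leaving groups.
Leaving-group ability tracks the stability of the departed species; conjugate-acid pKₐ is the usual yardstick (lower pKₐ → better LG).
CH₂=CHCH₂–N₂⁺ loses N₂: no meaningful conjugate acid; N₂ departs as an exceptionally stable neutral molecule
CH₂=CHCH₂–OTf loses OTf⁻: pKₐ(CF₃SO₃H (triflic acid)) ≈ -14
CH₂=CHCH₂–OBs loses OBs⁻: pKₐ(p-BrC₆H₄SO₃H) ≈ -2.8
CH₂=CHCH₂–OPO(OH)₂ loses H₂PO₄⁻: pKₐ(H₃PO₄) ≈ 2.1
CH₂=CHCH₂–OBz loses PhCOO⁻: pKₐ(C₆H₅COOH) ≈ 4.2
CH₂=CHCH₂–OCH₃ loses CH₃O⁻: pKₐ(CH₃OH) ≈ 15.5

CH₂=CHCH₂–N₂⁺ > CH₂=CHCH₂–OTf > CH₂=CHCH₂–OBs > CH₂=CHCH₂–OPO(OH)₂ > CH₂=CHCH₂–OBz > CH₂=CHCH₂–OCH₃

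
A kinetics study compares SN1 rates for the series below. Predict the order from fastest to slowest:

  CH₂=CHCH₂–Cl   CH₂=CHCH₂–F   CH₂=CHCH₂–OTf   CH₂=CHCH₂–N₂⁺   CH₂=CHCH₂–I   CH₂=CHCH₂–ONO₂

Same R in every case — rank the leaving groups.
Rank by basicity of the departing species: weakest base leaves most easily.
CH₂=CHCH₂–N₂⁺ loses N₂: no meaningful conjugate acid; N₂ departs as an exceptionally stable neutral molecule
CH₂=CHCH₂–OTf loses OTf⁻: pKₐ(CF₃SO₃H (triflic acid)) ≈ -14
CH₂=CHCH₂–I loses I⁻: pKₐ(HI) ≈ -10
CH₂=CHCH₂–Cl loses Cl⁻: pKₐ(HCl) ≈ -7
CH₂=CHCH₂–ONO₂ loses NO₃⁻: pKₐ(HNO₃) ≈ -1.3
CH₂=CHCH₂–F loses F⁻: pKₐ(HF) ≈ 3.2

CH₂=CHCH₂–N₂⁺ > CH₂=CHCH₂–OTf > CH₂=CHCH₂–I > CH₂=CHCH₂–Cl > CH₂=CHCH₂–ONO₂ > CH₂=CHCH₂–F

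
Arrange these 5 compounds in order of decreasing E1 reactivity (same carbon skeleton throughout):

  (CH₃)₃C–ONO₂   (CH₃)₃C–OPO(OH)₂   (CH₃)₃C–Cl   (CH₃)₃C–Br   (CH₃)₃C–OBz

With the same alkyl group throughout, only the leaving group differentiates the rates.
A good leaving group is a weak base: the lower the pKₐ of its conjugate acid, the more readily it departs.
(CH₃)₃C–Br loses Br⁻: pKₐ(HBr) ≈ -9
(CH₃)₃C–Cl loses Cl⁻: pKₐ(HCl) ≈ -7
(CH₃)₃C–ONO₂ loses NO₃⁻: pKₐ(HNO₃) ≈ -1.3
(CH₃)₃C–OPO(OH)₂ loses H₂PO₄⁻: pKₐ(H₃PO₄) ≈ 2.1
(CH₃)₃C–OBz loses PhCOO⁻: pKₐ(C₆H₅COOH) ≈ 4.2

(CH₃)₃C–Br > (CH₃)₃C–Cl > (CH₃)₃C–ONO₂ > (CH₃)₃C–OPO(OH)₂ > (CH₃)₃C–OBz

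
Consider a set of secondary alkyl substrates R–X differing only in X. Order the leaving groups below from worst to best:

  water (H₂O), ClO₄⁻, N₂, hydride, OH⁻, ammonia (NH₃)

hydride < OH⁻ < ammonia (NH₃) < water (H₂O) < ClO₄⁻ < N₂

Rank by basicity of the departing species: weakest base leaves most easily.
N₂: no meaningful conjugate acid; N₂ departs as an exceptionally stable neutral molecule
ClO₄⁻: pKₐ(HClO₄) ≈ -10
water (H₂O): pKₐ(H₃O⁺) ≈ -1.7 — neutral; leaves from a protonated alcohol (R–OH₂⁺)
ammonia (NH₃): pKₐ(NH₄⁺) ≈ 9.2 — neutral but moderately basic; leaves from R–NH₃⁺
OH⁻: pKₐ(H₂O) ≈ 15.7
hydride: pKₐ(H₂) ≈ 36
Reversing gives the worst-to-best order requested.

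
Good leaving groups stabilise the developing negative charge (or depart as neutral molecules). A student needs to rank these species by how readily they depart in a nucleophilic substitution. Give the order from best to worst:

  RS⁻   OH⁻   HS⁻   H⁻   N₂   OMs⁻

N₂ > OMs⁻ > HS⁻ > RS⁻ > OH⁻ > H⁻

Rank by basicity of the departing species: weakest base leaves most easily.
N₂: no meaningful conjugate acid; N₂ departs as an exceptionally stable neutral molecule
OMs⁻: pKₐ(CH₃SO₃H (MsOH)) ≈ -1.9
HS⁻: pKₐ(H₂S) ≈ 7 — larger and more polarisable than the oxygen analogue
RS⁻: pKₐ(RSH (a thiol)) ≈ 10.5 — moderately basic; rarely leaves without activation
OH⁻: pKₐ(H₂O) ≈ 15.7
H⁻: pKₐ(H₂) ≈ 36 — extremely strong base; leaves only in special hydride-transfer contexts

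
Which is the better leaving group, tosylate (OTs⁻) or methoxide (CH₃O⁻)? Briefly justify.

tosylate (OTs⁻) is the better leaving group.
pKₐ(p-CH₃C₆H₄SO₃H (TsOH)) ≈ -2.8 versus pKₐ(CH₃OH) ≈ 15.5: tosylate (OTs⁻) is the much weaker base.
Resonance-delocalised arenesulfonate.

tosylate (OTs⁻)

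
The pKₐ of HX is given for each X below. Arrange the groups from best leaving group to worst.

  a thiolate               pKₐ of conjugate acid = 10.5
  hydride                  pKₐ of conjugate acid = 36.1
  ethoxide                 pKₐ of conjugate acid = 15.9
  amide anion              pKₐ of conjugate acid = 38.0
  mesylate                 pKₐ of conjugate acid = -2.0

mesylate > a thiolate > ethoxide > hydride > amide anion

Lower conjugate-acid pKₐ ⇒ weaker base ⇒ better leaving group.
Sorting by the given values: mesylate (-2.0), a thiolate (10.5), ethoxide (15.9), hydride (36.1), amide anion (38.0).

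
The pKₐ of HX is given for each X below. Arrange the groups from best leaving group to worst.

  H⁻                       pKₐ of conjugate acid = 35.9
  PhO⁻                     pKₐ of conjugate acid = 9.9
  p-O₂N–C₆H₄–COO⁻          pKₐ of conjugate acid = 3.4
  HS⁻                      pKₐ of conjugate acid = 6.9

p-O₂N–C₆H₄–COO⁻ > HS⁻ > PhO⁻ > H⁻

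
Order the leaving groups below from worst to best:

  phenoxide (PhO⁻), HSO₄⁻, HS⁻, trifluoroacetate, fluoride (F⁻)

phenoxide (PhO⁻) < HS⁻ < fluoride (F⁻) < trifluoroacetate < HSO₄⁻

A good leaving group is a weak base: the lower the pKₐ of its conjugate acid, the more readily it departs.
HSO₄⁻: pKₐ(H₂SO₄) ≈ -3 — conjugate base of a strong mineral acid
trifluoroacetate: pKₐ(CF₃COOH) ≈ 0.2 — strongly electron-withdrawing CF₃ stabilises the carboxylate
fluoride (F⁻): pKₐ(HF) ≈ 3.2 — small and strongly basic; the poor halide leaving group
HS⁻: pKₐ(H₂S) ≈ 7
phenoxide (PhO⁻): pKₐ(C₆H₅OH (phenol)) ≈ 10 — resonance into the ring helps, but still a poor LG
Listed from poorest to best leaving group as asked.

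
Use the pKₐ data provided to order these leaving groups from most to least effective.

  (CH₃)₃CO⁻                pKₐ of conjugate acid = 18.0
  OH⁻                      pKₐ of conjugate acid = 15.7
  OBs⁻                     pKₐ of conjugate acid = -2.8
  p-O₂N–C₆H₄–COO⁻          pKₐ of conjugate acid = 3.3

Lower conjugate-acid pKₐ ⇒ weaker base ⇒ better leaving group.
Sorting by the given values: OBs⁻ (-2.8), p-O₂N–C₆H₄–COO⁻ (3.3), OH⁻ (15.7), (CH₃)₃CO⁻ (18.0).

OBs⁻ > p-O₂N–C₆H₄–COO⁻ > OH⁻ > (CH₃)₃CO⁻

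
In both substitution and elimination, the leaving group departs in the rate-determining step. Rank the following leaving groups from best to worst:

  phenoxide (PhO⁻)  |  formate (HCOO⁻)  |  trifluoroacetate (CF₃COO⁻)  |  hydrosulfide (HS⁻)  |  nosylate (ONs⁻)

A good leaving group is a weak base: the lower the pKₐ of its conjugate acid, the more readily it departs.
nosylate (ONs⁻): pKₐ(p-O₂NC₆H₄SO₃H) ≈ -3.5
trifluoroacetate (CF₃COO⁻): pKₐ(CF₃COOH) ≈ 0.2
formate (HCOO⁻): pKₐ(HCOOH) ≈ 3.8 — resonance-stabilised carboxylate
hydrosulfide (HS⁻): pKₐ(H₂S) ≈ 7 — larger and more polarisable than the oxygen analogue
phenoxide (PhO⁻): pKₐ(C₆H₅OH (phenol)) ≈ 10 — resonance into the ring helps, but still a poor LG

nosylate (ONs⁻) > trifluoroacetate (CF₃COO⁻) > formate (HCOO⁻) > hydrosulfide (HS⁻) > phenoxide (PhO⁻)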